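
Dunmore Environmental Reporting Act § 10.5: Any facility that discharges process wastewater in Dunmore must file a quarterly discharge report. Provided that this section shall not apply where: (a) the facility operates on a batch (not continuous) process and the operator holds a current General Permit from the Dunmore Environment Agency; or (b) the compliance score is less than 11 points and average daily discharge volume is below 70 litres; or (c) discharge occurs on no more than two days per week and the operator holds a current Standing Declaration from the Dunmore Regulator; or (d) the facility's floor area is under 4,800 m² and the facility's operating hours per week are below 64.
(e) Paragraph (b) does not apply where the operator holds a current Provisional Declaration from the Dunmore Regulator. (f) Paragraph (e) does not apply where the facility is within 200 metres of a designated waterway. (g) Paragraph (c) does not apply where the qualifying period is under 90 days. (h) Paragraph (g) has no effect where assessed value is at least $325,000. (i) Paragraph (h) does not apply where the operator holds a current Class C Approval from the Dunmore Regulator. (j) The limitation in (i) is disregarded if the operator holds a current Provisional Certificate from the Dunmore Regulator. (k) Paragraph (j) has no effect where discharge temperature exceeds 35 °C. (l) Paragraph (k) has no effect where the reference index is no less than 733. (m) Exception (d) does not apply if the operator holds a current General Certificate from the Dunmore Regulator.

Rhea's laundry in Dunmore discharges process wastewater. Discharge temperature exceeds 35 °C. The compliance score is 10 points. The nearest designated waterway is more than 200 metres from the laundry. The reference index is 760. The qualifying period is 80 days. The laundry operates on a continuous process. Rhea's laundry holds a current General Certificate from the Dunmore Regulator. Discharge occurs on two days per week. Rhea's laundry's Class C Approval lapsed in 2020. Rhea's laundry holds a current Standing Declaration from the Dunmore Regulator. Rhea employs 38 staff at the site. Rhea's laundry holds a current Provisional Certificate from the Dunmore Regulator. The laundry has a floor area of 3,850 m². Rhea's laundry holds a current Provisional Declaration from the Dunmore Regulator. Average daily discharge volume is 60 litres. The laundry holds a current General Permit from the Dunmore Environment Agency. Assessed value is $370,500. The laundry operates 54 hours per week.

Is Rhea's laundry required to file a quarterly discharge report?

No — exception (c) applies; Rhea's laundry is not required to file a quarterly discharge report.

Exception (a) does not apply: the facility operates on a continuous process.
All of (b)'s requirements are met (the compliance score is 10 points, less than the 11 points limit; average daily discharge volume is 60 litres, below the 70 litres limit). But applying paragraphs (e)–(f): (e) is engaged — a current Provisional Declaration is held. (f) is inapplicable (the laundry is more than 200 m from any designated waterway), so (e) stands. So (b) is unavailable.
Exception (c): discharge occurs on no more than two days per week; a current Standing Declaration is held — every condition holds. As to paragraphs (g)–(l): (g) operates (the qualifying period is 80 days, under the 90 days limit), but is displaced by (h): (h) operates — assessed value is $370,500, meeting the $325,000 threshold. (i), which would lift (h), is not triggered — the Class C Approval is not current. Exception (c) stands.
Exception (d): the facility's floor area is 3,850 m², under the 4,800 m² limit; the facility's operating hours per week are 54, below the 64 limit — every condition holds. But applying paragraph (m): (m) operates against (d): a current General Certificate is held. So (d) is unavailable.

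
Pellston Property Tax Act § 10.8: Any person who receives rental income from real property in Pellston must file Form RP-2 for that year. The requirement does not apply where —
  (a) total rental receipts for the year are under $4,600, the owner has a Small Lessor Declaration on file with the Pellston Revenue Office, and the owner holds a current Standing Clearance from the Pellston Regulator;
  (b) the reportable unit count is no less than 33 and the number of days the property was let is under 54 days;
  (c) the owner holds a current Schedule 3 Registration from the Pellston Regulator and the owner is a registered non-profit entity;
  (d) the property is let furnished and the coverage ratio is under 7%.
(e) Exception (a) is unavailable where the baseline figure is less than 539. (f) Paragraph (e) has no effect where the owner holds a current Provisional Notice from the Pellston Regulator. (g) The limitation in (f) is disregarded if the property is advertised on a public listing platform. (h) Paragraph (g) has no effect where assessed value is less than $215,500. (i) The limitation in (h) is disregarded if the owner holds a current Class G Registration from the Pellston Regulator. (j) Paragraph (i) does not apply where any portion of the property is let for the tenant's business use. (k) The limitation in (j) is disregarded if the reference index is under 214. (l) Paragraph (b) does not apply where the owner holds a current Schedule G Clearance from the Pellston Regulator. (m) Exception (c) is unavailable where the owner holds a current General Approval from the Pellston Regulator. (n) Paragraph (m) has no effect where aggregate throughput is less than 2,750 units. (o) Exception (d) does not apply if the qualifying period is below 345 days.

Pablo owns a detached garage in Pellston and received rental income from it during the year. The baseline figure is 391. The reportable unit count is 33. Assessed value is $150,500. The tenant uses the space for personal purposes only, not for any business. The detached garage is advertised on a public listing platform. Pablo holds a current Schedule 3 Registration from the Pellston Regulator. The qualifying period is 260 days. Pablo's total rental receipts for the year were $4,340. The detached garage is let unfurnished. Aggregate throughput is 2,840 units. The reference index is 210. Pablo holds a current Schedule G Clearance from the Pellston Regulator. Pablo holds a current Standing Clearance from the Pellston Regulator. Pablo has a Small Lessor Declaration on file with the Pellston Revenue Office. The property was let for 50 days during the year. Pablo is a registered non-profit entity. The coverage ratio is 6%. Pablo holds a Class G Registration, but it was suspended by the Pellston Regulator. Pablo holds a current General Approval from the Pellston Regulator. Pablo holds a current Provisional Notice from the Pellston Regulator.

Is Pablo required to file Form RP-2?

Exception (a): total rental receipts for the year are $4,340, under the $4,600 limit; a Small Lessor Declaration is on file; a current Standing Clearance is held — every condition holds. Under paragraphs (e)–(k): (e) is engaged (the baseline figure is 391, less than the 539 limit), but yields to (f): (f) operates against (e): a current Provisional Notice is held. (g) is engaged (the property is publicly advertised), but is displaced by (h): (h) operates against (g): assessed value is $150,500, less than the $215,500 limit. (i) is inapplicable (no current Class G Registration is held), so (h) stands. So (a) applies.
Exception (b) is satisfied on its face — the reportable unit count is 33, meeting the 33 threshold; the number of days the property was let is 50 days, under the 54 days limit. However, paragraph (l) must be considered: (l) operates against (b): a current Schedule G Clearance is held. So (b) is unavailable.
All of (c)'s requirements are met (a current Schedule 3 Registration is held; Pablo is a registered non-profit). Turning to paragraphs (m)–(n): (m) operates against (c): a current General Approval is held. (n) is inapplicable (aggregate throughput is 2,840 units, not less than 2,750 units), so (m) stands. Exception (c) does not apply.
Exception (d) does not apply: the property is let unfurnished.

No — exception (a) applies; Pablo is not required to file Form RP-2.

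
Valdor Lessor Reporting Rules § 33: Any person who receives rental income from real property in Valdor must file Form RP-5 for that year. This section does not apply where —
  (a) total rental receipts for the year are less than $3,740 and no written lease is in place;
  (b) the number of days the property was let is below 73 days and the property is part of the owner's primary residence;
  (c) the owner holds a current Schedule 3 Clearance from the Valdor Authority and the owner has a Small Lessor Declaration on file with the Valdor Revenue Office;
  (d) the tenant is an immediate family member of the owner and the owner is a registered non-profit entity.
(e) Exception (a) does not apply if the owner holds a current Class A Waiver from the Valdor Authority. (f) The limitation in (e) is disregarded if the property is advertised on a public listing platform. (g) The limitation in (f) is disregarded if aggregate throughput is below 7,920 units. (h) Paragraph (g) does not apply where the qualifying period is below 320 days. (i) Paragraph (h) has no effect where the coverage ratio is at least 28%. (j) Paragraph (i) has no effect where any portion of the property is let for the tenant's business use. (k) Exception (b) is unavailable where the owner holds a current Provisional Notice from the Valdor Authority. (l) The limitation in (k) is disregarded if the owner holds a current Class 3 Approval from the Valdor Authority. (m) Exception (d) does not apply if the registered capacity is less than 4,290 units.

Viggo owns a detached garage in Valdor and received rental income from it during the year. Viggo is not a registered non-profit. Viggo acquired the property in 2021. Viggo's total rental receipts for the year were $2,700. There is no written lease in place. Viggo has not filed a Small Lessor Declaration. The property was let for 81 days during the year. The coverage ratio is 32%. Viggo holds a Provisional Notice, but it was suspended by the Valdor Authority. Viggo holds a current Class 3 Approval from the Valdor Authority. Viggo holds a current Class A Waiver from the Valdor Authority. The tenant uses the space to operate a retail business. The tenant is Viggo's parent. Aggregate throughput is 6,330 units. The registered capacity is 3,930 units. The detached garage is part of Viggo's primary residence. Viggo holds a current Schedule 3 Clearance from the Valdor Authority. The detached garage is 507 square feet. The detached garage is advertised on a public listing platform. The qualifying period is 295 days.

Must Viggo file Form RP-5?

Exception (a)'s conditions are all satisfied: total rental receipts for the year are $2,700, less than the $3,740 limit; there is no written lease. Under paragraphs (e)–(j): (e) would limit (a) — a current Class A Waiver is held — but (f) sets (e) aside: (f) operates against (e): the property is publicly advertised. (g) would limit (f) — aggregate throughput is 6,330 units, below the 7,920 units limit — but (h) sets (g) aside: (h) operates against (g): the qualifying period is 295 days, below the 320 days limit. (i) would limit (h) — the coverage ratio is 32%, meeting the 28% threshold — but (j) sets (i) aside: (j) operates — the space is let for business use. Exception (a) stands.
Exception (b) fails — the number of days the property was let is 81 days, not below 73 days.
Exception (c) does not apply: no Small Lessor Declaration is on file.
Exception (d) fails — Viggo is not a registered non-profit.

No — exception (a) applies; Viggo is not required to file Form RP-5.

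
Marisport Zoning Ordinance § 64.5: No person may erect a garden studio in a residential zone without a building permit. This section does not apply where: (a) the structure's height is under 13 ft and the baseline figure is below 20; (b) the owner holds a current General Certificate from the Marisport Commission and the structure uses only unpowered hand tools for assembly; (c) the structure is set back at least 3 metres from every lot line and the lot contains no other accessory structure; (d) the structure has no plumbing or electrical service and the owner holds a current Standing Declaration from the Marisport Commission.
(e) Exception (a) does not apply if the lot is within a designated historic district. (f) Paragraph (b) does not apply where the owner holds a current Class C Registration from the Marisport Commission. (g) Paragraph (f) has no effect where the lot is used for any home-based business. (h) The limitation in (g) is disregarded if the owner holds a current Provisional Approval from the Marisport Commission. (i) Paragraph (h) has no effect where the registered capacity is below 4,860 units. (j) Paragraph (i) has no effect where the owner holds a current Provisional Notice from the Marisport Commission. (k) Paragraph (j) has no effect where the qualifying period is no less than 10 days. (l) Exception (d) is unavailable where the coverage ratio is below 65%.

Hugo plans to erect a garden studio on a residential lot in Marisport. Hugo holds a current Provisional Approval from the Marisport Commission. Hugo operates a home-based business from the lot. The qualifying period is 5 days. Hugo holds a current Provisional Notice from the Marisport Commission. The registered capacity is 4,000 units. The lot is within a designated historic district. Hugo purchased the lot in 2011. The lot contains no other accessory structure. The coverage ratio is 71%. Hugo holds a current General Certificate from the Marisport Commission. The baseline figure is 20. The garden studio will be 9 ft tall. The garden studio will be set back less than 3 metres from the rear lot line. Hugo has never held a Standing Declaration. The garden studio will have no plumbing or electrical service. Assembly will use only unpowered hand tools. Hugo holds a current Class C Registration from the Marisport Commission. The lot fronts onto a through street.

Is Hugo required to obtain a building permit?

Exception (a) does not apply: the baseline figure is 20, not below 20.
Exception (b): a current General Certificate is held; assembly uses only hand tools — every condition holds. Turning to paragraphs (f)–(k): (f) operates against (b): a current Class C Registration is held. (g) operates (a home-based business operates on the lot), but is itself disapplied by (h): (h) applies — a current Provisional Approval is held. (i) would limit (h) — the registered capacity is 4,000 units, below the 4,860 units limit — but (j) sets (i) aside: (j) operates — a current Provisional Notice is held. (k) is not triggered (the qualifying period is 5 days, short of 10 days), so (j) stands. (b) is therefore removed.
Exception (c) does not apply: the rear setback is under 3 m.
Exception (d) does not apply: the Standing Declaration is not current.
None of the exceptions is available; § 64.5 applies in full.

Yes — Hugo must obtain a building permit.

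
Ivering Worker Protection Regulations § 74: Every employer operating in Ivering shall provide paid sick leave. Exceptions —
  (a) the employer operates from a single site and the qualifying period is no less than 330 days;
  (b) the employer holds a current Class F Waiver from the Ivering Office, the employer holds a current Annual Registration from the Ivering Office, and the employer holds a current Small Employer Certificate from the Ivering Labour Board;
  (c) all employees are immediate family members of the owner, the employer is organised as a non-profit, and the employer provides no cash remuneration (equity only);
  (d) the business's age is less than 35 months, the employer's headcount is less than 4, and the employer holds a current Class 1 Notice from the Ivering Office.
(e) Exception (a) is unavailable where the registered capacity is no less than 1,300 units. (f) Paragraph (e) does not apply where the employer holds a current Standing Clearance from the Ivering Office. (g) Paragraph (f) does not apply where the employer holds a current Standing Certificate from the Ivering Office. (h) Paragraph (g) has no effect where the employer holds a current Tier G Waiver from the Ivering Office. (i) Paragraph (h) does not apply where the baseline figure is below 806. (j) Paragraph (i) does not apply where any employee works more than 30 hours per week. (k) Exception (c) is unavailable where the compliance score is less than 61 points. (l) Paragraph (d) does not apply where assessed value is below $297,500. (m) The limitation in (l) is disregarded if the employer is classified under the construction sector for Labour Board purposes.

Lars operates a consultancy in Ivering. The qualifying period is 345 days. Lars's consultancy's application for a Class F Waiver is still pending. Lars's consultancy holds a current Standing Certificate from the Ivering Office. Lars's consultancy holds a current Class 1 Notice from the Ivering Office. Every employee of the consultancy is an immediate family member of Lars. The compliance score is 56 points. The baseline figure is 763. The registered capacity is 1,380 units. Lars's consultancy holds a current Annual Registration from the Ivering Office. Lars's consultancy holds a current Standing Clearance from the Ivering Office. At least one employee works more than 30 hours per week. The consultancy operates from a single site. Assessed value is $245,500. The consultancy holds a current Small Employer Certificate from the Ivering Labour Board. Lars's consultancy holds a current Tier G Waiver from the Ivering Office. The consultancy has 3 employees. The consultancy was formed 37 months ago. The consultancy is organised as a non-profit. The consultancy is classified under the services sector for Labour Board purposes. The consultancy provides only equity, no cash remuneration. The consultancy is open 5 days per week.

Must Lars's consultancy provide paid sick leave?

No — exception (a) applies; Lars's consultancy is not required to provide paid sick leave.

Exception (a): the employer operates from a single site; the qualifying period is 345 days, meeting the 330 days threshold — every condition holds. Applying paragraphs (e)–(j): (e) would limit (a) — the registered capacity is 1,380 units, meeting the 1,300 units threshold — but (f) sets (e) aside: (f) operates against (e): a current Standing Clearance is held. (g) would limit (f) — a current Standing Certificate is held — but (h) sets (g) aside: (h) operates against (g): a current Tier G Waiver is held. (i) operates (the baseline figure is 763, below the 806 limit), but is overridden by (j): (j) operates against (i): at least one employee exceeds 30 hours/week. Exception (a) stands.
Exception (b) does not apply: no current Class F Waiver is held.
All of (c)'s requirements are met (every employee is an immediate family member; the employer is a non-profit; remuneration is equity-only). But applying paragraph (k): (k) operates — the compliance score is 56 points, less than the 61 points limit. (c) is therefore removed.
Exception (d) does not apply: the business's age is 37 months, not less than 35 months.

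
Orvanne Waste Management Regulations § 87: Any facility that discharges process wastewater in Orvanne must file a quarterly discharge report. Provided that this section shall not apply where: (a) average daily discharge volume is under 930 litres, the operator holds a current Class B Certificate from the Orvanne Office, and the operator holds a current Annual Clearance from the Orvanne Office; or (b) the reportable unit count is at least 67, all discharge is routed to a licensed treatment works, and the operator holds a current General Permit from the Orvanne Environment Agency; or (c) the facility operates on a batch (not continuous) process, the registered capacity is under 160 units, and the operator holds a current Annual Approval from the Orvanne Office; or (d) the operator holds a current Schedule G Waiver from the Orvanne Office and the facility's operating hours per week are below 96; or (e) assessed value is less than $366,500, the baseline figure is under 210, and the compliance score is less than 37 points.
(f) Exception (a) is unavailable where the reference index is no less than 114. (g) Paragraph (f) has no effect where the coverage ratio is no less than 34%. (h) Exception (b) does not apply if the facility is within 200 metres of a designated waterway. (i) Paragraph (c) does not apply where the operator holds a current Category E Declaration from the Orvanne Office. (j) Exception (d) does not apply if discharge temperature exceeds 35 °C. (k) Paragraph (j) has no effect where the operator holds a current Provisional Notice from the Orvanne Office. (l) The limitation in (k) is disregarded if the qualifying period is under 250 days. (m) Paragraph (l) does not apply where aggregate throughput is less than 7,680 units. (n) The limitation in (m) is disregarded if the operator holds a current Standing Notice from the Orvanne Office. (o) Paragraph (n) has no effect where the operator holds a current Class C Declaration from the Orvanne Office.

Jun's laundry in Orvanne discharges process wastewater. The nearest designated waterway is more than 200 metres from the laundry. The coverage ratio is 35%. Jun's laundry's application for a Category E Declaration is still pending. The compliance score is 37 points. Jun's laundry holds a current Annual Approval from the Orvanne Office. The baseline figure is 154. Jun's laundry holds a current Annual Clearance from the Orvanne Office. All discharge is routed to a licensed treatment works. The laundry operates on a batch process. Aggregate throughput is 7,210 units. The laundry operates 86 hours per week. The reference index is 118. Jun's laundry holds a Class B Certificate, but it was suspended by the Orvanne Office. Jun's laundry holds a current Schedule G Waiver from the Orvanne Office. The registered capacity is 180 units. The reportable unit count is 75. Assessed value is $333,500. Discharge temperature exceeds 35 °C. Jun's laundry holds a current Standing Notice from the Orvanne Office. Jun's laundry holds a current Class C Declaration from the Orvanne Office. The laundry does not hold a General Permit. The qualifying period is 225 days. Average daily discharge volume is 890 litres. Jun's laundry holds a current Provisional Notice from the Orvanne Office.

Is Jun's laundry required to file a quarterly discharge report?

Exception (a) requires that the operator holds a current Class B Certificate from the Orvanne Office; but there is no Class B Certificate in force, so (a) is unavailable.
Exception (b) requires that the operator holds a current General Permit from the Orvanne Environment Agency; but no General Permit is held, so (b) is unavailable.
Exception (c) fails — the registered capacity is 180 units, not under 160 units.
Exception (d): a current Schedule G Waiver is held; the facility's operating hours per week are 86, below the 96 limit — every condition holds. Considering the limiting provisions: (j) would limit (d) — discharge temperature exceeds 35 °C — but (k) sets (j) aside: (k) is engaged — a current Provisional Notice is held. (l) is engaged (the qualifying period is 225 days, under the 250 days limit), but is set aside by (m): (m) operates against (l): aggregate throughput is 7,210 units, less than the 7,680 units limit. (n) operates (a current Standing Notice is held), but is itself disapplied by (o): (o) operates against (n): a current Class C Declaration is held. So (d) applies.
Exception (e) fails — the compliance score is 37 points, not less than 37 points.

No — exception (d) applies; Jun's laundry is not required to file a quarterly discharge report.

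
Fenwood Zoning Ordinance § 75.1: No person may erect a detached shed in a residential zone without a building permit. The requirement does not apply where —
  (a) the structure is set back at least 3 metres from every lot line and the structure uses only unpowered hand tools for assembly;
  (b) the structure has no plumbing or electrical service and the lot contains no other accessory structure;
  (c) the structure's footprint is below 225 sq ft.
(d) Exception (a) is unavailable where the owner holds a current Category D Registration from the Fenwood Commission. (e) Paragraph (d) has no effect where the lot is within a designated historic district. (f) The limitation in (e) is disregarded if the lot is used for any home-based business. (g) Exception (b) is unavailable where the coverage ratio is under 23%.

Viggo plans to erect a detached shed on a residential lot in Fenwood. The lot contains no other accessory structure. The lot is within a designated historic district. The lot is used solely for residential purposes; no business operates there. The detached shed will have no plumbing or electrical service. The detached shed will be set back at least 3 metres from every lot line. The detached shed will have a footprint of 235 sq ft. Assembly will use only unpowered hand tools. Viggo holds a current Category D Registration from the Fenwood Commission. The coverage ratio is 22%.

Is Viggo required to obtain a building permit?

All of (a)'s requirements are met (the setback is at least 3 m on every side; assembly uses only hand tools). Applying paragraphs (d)–(f): (d) would limit (a) — a current Category D Registration is held — but (e) sets (d) aside: (e) is triggered — the lot is in a historic district. (f) is not triggered (the lot is solely residential), so (e) stands. So (a) applies.
Exception (b)'s conditions are all satisfied: there is no plumbing or electrical service; the lot has no other accessory structure. But applying paragraph (g): (g) operates against (b): the coverage ratio is 22%, under the 23% limit. (b) is therefore removed.
Exception (c) fails — the structure's footprint is 235 sq ft, not below 225 sq ft.

No — exception (a) applies; Viggo does not need a building permit.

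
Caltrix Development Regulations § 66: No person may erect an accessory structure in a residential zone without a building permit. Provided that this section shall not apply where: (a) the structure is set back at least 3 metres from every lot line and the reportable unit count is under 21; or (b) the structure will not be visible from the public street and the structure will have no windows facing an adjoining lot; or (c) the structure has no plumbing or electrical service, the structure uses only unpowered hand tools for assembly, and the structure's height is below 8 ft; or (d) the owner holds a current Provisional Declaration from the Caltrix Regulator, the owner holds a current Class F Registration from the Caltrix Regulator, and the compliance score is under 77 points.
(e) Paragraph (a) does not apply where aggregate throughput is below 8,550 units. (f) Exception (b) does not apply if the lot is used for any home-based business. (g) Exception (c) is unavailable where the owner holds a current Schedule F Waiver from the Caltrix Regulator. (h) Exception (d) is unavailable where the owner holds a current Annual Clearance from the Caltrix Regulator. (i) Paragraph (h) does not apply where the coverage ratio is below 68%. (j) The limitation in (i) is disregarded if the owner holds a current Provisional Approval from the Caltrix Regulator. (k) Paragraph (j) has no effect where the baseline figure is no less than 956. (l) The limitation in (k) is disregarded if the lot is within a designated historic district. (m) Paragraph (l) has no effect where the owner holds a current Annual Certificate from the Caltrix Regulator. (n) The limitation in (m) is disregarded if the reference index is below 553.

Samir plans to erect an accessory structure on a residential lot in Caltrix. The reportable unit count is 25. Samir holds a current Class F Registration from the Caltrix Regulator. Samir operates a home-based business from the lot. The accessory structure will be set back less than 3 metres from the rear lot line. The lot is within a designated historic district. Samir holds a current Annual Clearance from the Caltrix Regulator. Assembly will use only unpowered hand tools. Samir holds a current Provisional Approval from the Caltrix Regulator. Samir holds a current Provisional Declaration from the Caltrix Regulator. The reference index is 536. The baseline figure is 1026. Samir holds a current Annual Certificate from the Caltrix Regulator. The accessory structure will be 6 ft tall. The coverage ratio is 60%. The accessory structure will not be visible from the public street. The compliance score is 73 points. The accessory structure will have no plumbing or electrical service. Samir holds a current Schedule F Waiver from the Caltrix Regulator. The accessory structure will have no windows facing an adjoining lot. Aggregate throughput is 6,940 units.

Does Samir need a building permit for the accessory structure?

Yes — Samir must obtain a building permit.

Exception (a) fails — the rear setback is under 3 m.
Exception (b)'s conditions are all satisfied: the structure will not be visible from the street; no windows face an adjoining lot. However, paragraph (f) must be considered: (f) operates against (b): a home-based business operates on the lot. So (b) is unavailable.
Exception (c)'s conditions are all satisfied: there is no plumbing or electrical service; assembly uses only hand tools; the structure's height is 6 ft, below the 8 ft limit. Turning to paragraph (g): (g) operates against (c): a current Schedule F Waiver is held. (c) is therefore removed.
All of (d)'s requirements are met (a current Provisional Declaration is held; a current Class F Registration is held; the compliance score is 73 points, under the 77 points limit). Turning to paragraphs (h)–(n): (h) operates — a current Annual Clearance is held. (i) would limit (h) — the coverage ratio is 60%, below the 68% limit — but (j) sets (i) aside: (j) is triggered — a current Provisional Approval is held. (k) would limit (j) — the baseline figure is 1,026, meeting the 956 threshold — but (l) sets (k) aside: (l) operates against (k): the lot is in a historic district. (m) is engaged (a current Annual Certificate is held), but yields to (n): (n) operates — the reference index is 536, below the 553 limit. Exception (d) does not apply.
None of the exceptions is available; § 66 applies in full.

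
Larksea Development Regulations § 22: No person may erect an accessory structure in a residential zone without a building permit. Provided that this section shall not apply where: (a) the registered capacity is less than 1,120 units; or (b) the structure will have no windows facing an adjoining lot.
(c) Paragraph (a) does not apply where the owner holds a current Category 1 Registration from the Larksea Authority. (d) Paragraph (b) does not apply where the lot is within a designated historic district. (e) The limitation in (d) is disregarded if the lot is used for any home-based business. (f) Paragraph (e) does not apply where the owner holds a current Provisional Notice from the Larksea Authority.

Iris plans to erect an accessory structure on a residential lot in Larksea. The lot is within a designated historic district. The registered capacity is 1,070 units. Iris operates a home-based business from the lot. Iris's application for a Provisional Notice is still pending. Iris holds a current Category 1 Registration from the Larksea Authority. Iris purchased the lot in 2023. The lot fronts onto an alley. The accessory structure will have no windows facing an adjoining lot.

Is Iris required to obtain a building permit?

No — exception (b) applies; Iris does not need a building permit.

All of (a)'s requirements are met (the registered capacity is 1,070 units, less than the 1,120 units limit). Turning to paragraph (c): (c) operates against (a): a current Category 1 Registration is held. (a) is therefore removed.
Exception (b): no windows face an adjoining lot — every condition holds. Considering the limiting provisions: (d) would limit (b) — the lot is in a historic district — but (e) sets (d) aside: (e) is triggered — a home-based business operates on the lot. (f) is inapplicable (no current Provisional Notice is held), so (e) stands. Exception (b) stands.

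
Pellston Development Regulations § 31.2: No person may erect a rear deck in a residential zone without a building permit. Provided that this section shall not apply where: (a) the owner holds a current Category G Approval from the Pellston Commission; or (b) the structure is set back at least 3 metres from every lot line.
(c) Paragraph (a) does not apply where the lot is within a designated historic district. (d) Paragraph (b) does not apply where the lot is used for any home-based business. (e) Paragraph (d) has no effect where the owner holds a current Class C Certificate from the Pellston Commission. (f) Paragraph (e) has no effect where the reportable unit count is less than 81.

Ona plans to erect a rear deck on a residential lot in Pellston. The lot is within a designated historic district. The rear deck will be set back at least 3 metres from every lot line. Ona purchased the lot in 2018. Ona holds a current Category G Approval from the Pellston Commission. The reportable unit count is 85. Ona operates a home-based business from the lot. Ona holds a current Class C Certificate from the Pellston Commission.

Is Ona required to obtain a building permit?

Exception (a)'s conditions are all satisfied: a current Category G Approval is held. But applying paragraph (c): (c) operates against (a): the lot is in a historic district. (a) is therefore removed.
All of (b)'s requirements are met (the setback is at least 3 m on every side). Under paragraphs (d)–(f): (d) is triggered (a home-based business operates on the lot), but is overridden by (e): (e) is triggered — a current Class C Certificate is held. (f), which would lift (e), is not engaged — the reportable unit count is 85, not less than 81. So (b) applies.

No — exception (b) applies; Ona does not need a building permit.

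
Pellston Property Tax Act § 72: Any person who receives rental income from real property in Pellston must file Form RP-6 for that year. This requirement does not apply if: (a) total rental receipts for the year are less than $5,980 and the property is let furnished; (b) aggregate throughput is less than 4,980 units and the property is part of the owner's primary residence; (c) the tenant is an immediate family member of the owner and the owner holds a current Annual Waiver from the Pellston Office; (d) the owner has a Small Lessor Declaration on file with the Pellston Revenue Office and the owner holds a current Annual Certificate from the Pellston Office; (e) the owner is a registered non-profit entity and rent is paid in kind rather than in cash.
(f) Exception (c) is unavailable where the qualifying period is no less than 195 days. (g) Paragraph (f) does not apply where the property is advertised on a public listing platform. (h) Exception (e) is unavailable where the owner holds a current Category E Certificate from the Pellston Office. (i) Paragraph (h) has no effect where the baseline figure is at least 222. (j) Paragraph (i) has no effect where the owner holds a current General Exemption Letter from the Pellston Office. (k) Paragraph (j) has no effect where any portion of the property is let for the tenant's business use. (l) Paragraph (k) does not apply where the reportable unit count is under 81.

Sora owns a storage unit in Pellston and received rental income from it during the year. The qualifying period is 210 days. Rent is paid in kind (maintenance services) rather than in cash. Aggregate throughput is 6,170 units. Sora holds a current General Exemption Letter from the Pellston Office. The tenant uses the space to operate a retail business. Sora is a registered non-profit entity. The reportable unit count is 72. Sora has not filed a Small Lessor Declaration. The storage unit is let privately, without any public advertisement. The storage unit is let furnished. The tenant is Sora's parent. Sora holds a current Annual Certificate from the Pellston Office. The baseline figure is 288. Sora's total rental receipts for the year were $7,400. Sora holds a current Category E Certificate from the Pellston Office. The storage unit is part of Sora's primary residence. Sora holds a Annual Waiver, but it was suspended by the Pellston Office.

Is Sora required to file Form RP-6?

Yes — Sora must file Form RP-6.

Exception (a) requires that total rental receipts for the year are less than $5,980; but total rental receipts for the year are $7,400, not less than $5,980, so (a) is unavailable.
Exception (b) requires that aggregate throughput is less than 4,980 units; but aggregate throughput is 6,170 units, not less than 4,980 units, so (b) is unavailable.
Exception (c) requires that the owner holds a current Annual Waiver from the Pellston Office; but the Annual Waiver is not current, so (c) is unavailable.
Exception (d) does not apply: no Small Lessor Declaration is on file.
Exception (e): Sora is a registered non-profit; rent is paid in kind — every condition holds. But applying paragraphs (h)–(l): (h) applies — a current Category E Certificate is held. (i) operates (the baseline figure is 288, meeting the 222 threshold), but is displaced by (j): (j) is triggered — a current General Exemption Letter is held. (k) would limit (j) — the space is let for business use — but (l) sets (k) aside: (l) operates against (k): the reportable unit count is 72, under the 81 limit. Exception (e) does not apply.
No exception displaces § 72.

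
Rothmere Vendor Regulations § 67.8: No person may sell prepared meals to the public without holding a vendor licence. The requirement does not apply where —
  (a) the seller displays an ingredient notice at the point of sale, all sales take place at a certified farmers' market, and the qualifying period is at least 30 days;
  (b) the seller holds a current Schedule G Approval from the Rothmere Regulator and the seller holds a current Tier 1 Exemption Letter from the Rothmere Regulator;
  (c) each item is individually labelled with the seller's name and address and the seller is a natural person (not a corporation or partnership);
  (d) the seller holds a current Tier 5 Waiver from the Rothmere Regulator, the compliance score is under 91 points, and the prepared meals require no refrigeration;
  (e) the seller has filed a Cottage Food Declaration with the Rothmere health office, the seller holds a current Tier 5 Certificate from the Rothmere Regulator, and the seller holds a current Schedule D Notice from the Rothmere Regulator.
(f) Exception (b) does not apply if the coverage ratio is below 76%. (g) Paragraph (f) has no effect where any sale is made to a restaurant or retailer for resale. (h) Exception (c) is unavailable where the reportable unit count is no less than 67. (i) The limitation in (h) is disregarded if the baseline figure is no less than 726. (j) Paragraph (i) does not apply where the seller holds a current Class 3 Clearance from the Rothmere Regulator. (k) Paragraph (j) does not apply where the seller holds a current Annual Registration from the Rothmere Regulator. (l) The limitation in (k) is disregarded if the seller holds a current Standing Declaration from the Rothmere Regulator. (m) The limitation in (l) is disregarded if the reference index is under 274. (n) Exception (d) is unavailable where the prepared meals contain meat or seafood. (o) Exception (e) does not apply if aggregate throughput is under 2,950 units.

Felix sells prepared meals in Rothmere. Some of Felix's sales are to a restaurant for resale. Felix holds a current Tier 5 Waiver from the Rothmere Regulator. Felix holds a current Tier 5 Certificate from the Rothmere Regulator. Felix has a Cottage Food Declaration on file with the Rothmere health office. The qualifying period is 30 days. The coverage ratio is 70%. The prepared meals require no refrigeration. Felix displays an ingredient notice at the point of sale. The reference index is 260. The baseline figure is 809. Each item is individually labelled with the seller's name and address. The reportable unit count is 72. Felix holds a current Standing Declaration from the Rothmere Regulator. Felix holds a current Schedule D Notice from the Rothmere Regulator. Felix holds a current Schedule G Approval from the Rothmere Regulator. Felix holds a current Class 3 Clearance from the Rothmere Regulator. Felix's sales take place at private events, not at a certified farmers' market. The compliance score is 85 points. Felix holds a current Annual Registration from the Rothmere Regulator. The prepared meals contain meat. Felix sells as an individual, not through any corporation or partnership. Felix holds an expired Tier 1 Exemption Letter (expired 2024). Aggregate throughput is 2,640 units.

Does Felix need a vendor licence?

No — exception (c) applies; Felix is not required to hold a vendor licence.

Exception (a) does not apply: sales are at private events, not a certified farmers' market.
Exception (b) fails — no current Tier 1 Exemption Letter is held.
Exception (c)'s conditions are all satisfied: items are individually labelled; the seller is a natural person. Considering the limiting provisions: (h) would limit (c) — the reportable unit count is 72, meeting the 67 threshold — but (i) sets (h) aside: (i) is engaged — the baseline figure is 809, meeting the 726 threshold. (j) operates (a current Class 3 Clearance is held), but yields to (k): (k) is engaged — a current Annual Registration is held. (l) would limit (k) — a current Standing Declaration is held — but (m) sets (l) aside: (m) is engaged — the reference index is 260, under the 274 limit. Exception (c) stands.
All of (d)'s requirements are met (a current Tier 5 Waiver is held; the compliance score is 85 points, under the 91 points limit; the prepared meals are shelf-stable). Turning to paragraph (n): (n) operates against (d): the prepared meals contain meat. Exception (d) does not apply.
All of (e)'s requirements are met (a Cottage Food Declaration is on file; a current Tier 5 Certificate is held; a current Schedule D Notice is held). But applying paragraph (o): (o) is engaged — aggregate throughput is 2,640 units, under the 2,950 units limit. Exception (e) does not apply.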